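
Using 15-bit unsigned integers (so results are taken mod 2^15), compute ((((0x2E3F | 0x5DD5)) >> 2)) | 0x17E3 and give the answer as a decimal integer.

8191

0x2E3F = 010111000111111
0x5DD5 = 101110111010101
→ | → 111111111111111 = 32767
→ >> 2 → 001111111111111 = 8191
0x17E3 = 001011111100011
→ | → 001111111111111 = 8191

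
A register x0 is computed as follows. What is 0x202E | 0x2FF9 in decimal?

12287

0x202E = 10000000101110
0x2FF9 = 10111111111001
 OR → 10111111111111 = 12287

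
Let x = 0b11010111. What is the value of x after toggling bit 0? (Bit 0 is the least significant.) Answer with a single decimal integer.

214

x = 11010111
bit 0 is currently 1; toggle it via x ^ (1 << 0) = x ^ 1
→ 11010110 = 214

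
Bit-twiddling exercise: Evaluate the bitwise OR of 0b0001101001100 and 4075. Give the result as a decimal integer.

a = 001101001100
4075 = 111111101011
 OR → 111111101111 = 4079

4079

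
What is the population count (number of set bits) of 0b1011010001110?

n = 1011010001110
Count the 1s: 1 + 1 + 1 + 1 + 1 + 1 + 1 = 7

7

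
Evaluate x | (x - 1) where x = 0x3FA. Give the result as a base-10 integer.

x = 1111111010 = 1018
x - 1 = 1111111001
OR    = 1111111011 = 1019
(x | (x - 1) sets all bits below the lowest set bit.)

1019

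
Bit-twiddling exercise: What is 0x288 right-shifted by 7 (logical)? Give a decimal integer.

0x288 = 1010001000
shift right by 7 → 0000000101 = 5
(equivalently, floor(648 / 128))

5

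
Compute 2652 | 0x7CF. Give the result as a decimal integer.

2652 = 101001011100
0x7CF = 011111001111
 OR → 111111011111 = 4063

4063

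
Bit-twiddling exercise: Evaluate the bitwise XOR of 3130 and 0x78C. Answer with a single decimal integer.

3130 = 110000111010
0x78C = 011110001100
XOR → 101110110110 = 2998

2998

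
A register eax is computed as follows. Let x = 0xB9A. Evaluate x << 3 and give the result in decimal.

0xB9A = 000101110011010
shift left by 3 → 101110011010000 = 23760
(equivalently, 2970 × 2^3 = 2970 × 8)

23760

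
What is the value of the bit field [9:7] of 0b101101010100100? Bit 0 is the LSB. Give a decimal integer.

5

v = 101101010100100
Shift right by 7: 10110101
Mask low 3 bits: 101 = 5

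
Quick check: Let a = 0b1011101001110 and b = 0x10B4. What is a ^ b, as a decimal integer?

a = 1011101001110
0x10B4 = 1000010110100
XOR → 0011111111010 = 2042

2042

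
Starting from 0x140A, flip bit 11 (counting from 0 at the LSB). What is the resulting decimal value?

x = 1010000001010
bit 11 is currently 0; toggle it via x ^ (1 << 11) = x ^ 2048
→ 1110000001010 = 7178

7178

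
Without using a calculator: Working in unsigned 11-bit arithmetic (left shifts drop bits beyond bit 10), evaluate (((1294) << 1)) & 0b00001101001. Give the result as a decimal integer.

8

1294 = 10100001110
→ << 1 (mod 2^11) → 01000011100 = 540
0b00001101001 = 00001101001
→ & → 00000001000 = 8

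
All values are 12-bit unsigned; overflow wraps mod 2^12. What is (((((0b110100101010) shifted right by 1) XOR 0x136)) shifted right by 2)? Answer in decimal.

488

0b110100101010 = 110100101010
→ shifted right by 1 → 011010010101 = 1685
0x136 = 000100110110
→ XOR → 011110100011 = 1955
→ shifted right by 2 → 000111101000 = 488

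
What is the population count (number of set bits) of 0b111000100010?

5

n = 111000100010
Count the 1s: 1 + 1 + 1 + 1 + 1 = 5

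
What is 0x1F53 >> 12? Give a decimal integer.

1

0x1F53 = 1111101010011
shift right by 12 → 0000000000001 = 1
(equivalently, floor(8019 / 4096))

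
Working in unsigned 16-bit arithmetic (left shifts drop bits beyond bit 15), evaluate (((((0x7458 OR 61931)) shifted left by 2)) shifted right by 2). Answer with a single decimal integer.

0x7458 = 0111010001011000
61931 = 1111000111101011
→ OR → 1111010111111011 = 62971
→ shifted left by 2 (mod 2^16) → 1101011111101100 = 55276
→ shifted right by 2 → 0011010111111011 = 13819

13819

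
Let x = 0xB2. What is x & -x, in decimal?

2

x = 10110010 = 178
-x (two's complement) = …01001110
AND   = 00000010 = 2
(x & -x isolates the lowest set bit of x.)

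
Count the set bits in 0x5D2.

0x5D2 = 10111010010
Count the 1s: 1 + 1 + 1 + 1 + 1 + 1 = 6

6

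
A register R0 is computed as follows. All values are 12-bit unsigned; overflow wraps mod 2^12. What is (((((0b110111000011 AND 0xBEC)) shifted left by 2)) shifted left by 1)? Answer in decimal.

3584

0b110111000011 = 110111000011
0xBEC = 101111101100
→ AND → 100111000000 = 2496
→ shifted left by 2 (mod 2^12) → 011100000000 = 1792
→ shifted left by 1 (mod 2^12) → 111000000000 = 3584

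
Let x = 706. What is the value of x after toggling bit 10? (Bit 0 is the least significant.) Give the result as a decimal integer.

x = 01011000010
bit 10 is currently 0; toggle it via x ^ (1 << 10) = x ^ 1024
→ 11011000010 = 1730

1730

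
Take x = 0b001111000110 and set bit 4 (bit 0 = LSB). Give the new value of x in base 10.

982

x = 001111000110
bit 4 is currently 0; set it via x | (1 << 4) = x | 16
→ 001111010110 = 982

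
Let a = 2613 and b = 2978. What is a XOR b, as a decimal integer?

2613 = 101000110101
2978 = 101110100010
XOR → 000110010111 = 407

407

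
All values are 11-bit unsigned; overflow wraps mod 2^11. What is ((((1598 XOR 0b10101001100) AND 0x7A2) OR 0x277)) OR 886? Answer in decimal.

1598 = 11000111110
0b10101001100 = 10101001100
→ XOR → 01101110010 = 882
0x7A2 = 11110100010
→ AND → 01100100010 = 802
0x277 = 01001110111
→ OR → 01101110111 = 887
886 = 01101110110
→ OR → 01101110111 = 887

887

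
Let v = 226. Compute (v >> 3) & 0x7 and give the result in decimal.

v = 11100010
Shift right by 3: 11100
Mask low 3 bits: 100 = 4

4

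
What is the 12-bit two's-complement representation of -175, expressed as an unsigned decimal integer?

3921

175 in 12 bits: 000010101111
Invert: 111101010000
Add 1:  111101010001 = 3921
(Check: 2^12 - 175 = 4096 - 175 = 3921.)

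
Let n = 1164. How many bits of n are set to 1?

4

1164 = 10010001100
Count the 1s: 1 + 1 + 1 + 1 = 4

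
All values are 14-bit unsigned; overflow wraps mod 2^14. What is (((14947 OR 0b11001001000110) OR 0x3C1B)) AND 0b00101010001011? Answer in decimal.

14947 = 11101001100011
0b11001001000110 = 11001001000110
→ OR → 11101001100111 = 14951
0x3C1B = 11110000011011
→ OR → 11111001111111 = 15999
0b00101010001011 = 00101010001011
→ AND → 00101000001011 = 2571

2571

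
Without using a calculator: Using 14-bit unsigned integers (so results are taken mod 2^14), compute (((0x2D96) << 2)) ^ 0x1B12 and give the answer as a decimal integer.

11594

0x2D96 = 10110110010110
→ << 2 (mod 2^14) → 11011001011000 = 13912
0x1B12 = 01101100010010
→ ^ → 10110101001010 = 11594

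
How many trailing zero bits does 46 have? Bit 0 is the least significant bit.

46 = 101110
Trailing zeros: 1, so the lowest set bit is bit 1 (value 2).

1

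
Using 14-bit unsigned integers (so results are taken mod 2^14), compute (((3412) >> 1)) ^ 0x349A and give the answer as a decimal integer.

3412 = 00110101010100
→ >> 1 → 00011010101010 = 1706
0x349A = 11010010011010
→ ^ → 11001000110000 = 12848

12848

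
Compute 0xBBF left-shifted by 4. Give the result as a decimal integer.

48112

0xBBF = 0000101110111111
shift left by 4 → 1011101111110000 = 48112
(equivalently, 3007 × 2^4 = 3007 × 16)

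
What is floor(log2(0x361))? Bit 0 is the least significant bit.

0x361 = 1101100001
The topmost 1 is at position 9 (since 2^9 = 512 ≤ 865 < 1024).

9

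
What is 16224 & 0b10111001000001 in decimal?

11840

16224 = 11111101100000
b = 10111001000001
AND → 10111001000000 = 11840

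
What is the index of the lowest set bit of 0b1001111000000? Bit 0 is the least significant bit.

0b1001111000000 = 1001111000000
Trailing zeros: 6, so the lowest set bit is bit 6 (value 64).

6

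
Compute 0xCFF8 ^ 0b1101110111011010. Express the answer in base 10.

0xCFF8 = 1100111111111000
b = 1101110111011010
XOR → 0001001000100010 = 4642

4642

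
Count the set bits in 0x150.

3

0x150 = 101010000
Count the 1s: 1 + 1 + 1 = 3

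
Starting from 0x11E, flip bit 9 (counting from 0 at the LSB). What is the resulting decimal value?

x = 00100011110
bit 9 is currently 0; toggle it via x ^ (1 << 9) = x ^ 512
→ 01100011110 = 798

798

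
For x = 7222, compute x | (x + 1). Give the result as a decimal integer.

7223

x = 1110000110110 = 7222
x + 1 = 1110000110111
OR    = 1110000110111 = 7223
(x | (x + 1) sets the lowest cleared bit.)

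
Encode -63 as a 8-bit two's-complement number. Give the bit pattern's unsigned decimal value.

193

63 in 8 bits: 00111111
Invert: 11000000
Add 1:  11000001 = 193
(Check: 2^8 - 63 = 256 - 63 = 193.)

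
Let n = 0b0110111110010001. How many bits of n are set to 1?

9

n = 110111110010001
Count the 1s: 1 + 1 + 1 + 1 + 1 + 1 + 1 + 1 + 1 = 9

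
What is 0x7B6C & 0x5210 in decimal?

0x7B6C = 111101101101100
0x5210 = 101001000010000
AND → 101001000000000 = 20992

20992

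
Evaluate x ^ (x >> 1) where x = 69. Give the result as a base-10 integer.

x = 1000101 = 69
x>>1 = 0100010
XOR  = 1100111 = 103
(x ^ (x >> 1) gives the standard binary-reflected Gray code of x.)

103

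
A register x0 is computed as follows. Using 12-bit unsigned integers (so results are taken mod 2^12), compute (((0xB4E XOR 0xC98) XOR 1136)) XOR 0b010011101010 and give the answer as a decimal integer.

0xB4E = 101101001110
0xC98 = 110010011000
→ XOR → 011111010110 = 2006
1136 = 010001110000
→ XOR → 001110100110 = 934
0b010011101010 = 010011101010
→ XOR → 011101001100 = 1868

1868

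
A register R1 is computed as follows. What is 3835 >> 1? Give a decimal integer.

3835 = 111011111011
shift right by 1 → 011101111101 = 1917
(equivalently, floor(3835 / 2))

1917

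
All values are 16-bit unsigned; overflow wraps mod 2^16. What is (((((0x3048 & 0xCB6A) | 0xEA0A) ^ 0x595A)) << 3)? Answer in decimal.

0x3048 = 0011000001001000
0xCB6A = 1100101101101010
→ & → 0000000001001000 = 72
0xEA0A = 1110101000001010
→ | → 1110101001001010 = 59978
0x595A = 0101100101011010
→ ^ → 1011001100010000 = 45840
→ << 3 (mod 2^16) → 1001100010000000 = 39040

39040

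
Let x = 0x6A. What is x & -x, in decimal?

x = 1101010 = 106
-x (two's complement) = …0010110
AND   = 0000010 = 2
(x & -x isolates the lowest set bit of x.)

2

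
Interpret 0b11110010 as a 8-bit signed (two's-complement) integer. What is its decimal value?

pattern = 11110010 (MSB is 1 ⇒ negative)
Invert: 00001101, add 1 → 00001110 = 14, so the value is -14.
(Equivalently: 242 - 2^8 = 242 - 256 = -14.)

-14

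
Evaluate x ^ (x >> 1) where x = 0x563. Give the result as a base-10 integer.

x = 10101100011 = 1379
x>>1 = 01010110001
XOR  = 11111010010 = 2002
(x ^ (x >> 1) gives the standard binary-reflected Gray code of x.)

2002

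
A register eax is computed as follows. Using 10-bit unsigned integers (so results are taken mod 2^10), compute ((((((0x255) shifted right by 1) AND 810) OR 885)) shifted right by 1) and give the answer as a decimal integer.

0x255 = 1001010101
→ shifted right by 1 → 0100101010 = 298
810 = 1100101010
→ AND → 0100101010 = 298
885 = 1101110101
→ OR → 1101111111 = 895
→ shifted right by 1 → 0110111111 = 447

447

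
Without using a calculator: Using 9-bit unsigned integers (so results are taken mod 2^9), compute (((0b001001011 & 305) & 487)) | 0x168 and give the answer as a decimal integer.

361

0b001001011 = 001001011
305 = 100110001
→ & → 000000001 = 1
487 = 111100111
→ & → 000000001 = 1
0x168 = 101101000
→ | → 101101001 = 361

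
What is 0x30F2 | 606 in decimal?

0x30F2 = 11000011110010
606 = 00001001011110
 OR → 11001011111110 = 13054

13054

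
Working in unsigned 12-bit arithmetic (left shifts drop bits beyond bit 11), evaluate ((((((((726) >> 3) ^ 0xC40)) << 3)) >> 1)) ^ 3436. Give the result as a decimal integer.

726 = 001011010110
→ >> 3 → 000001011010 = 90
0xC40 = 110001000000
→ ^ → 110000011010 = 3098
→ << 3 (mod 2^12) → 000011010000 = 208
→ >> 1 → 000001101000 = 104
3436 = 110101101100
→ ^ → 110100000100 = 3332

3332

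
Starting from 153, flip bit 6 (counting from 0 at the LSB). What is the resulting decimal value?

217

x = 10011001
bit 6 is currently 0; toggle it via x ^ (1 << 6) = x ^ 64
→ 11011001 = 217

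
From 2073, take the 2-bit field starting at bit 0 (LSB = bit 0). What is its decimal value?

v = 100000011001
Shift right by 0: 100000011001
Mask low 2 bits: 01 = 1

1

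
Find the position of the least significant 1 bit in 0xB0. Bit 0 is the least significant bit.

0xB0 = 10110000
Trailing zeros: 4, so the lowest set bit is bit 4 (value 16).

4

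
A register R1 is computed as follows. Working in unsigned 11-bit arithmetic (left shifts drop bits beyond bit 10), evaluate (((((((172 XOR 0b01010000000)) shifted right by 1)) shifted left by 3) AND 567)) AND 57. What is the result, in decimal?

172 = 00010101100
0b01010000000 = 01010000000
→ XOR → 01000101100 = 556
→ shifted right by 1 → 00100010110 = 278
→ shifted left by 3 (mod 2^11) → 00010110000 = 176
567 = 01000110111
→ AND → 00000110000 = 48
57 = 00000111001
→ AND → 00000110000 = 48

48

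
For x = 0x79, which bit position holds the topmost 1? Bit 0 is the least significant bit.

0x79 = 1111001
The topmost 1 is at position 6 (since 2^6 = 64 ≤ 121 < 128).

6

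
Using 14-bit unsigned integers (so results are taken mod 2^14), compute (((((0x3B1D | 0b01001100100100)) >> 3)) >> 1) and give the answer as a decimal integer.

0x3B1D = 11101100011101
0b01001100100100 = 01001100100100
→ | → 11101100111101 = 15165
→ >> 3 → 00011101100111 = 1895
→ >> 1 → 00001110110011 = 947

947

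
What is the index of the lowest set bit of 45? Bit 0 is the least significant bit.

45 = 101101
Trailing zeros: 0, so the lowest set bit is bit 0 (value 1).

0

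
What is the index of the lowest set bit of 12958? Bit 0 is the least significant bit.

1

12958 = 11001010011110
Trailing zeros: 1, so the lowest set bit is bit 1 (value 2).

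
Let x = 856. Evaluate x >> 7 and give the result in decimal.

856 = 1101011000
shift right by 7 → 0000000110 = 6
(equivalently, floor(856 / 128))

6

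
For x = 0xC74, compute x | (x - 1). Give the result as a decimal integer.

x = 110001110100 = 3188
x - 1 = 110001110011
OR    = 110001110111 = 3191
(x | (x - 1) sets all bits below the lowest set bit.)

3191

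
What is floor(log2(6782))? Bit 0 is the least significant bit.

6782 = 1101001111110
The topmost 1 is at position 12 (since 2^12 = 4096 ≤ 6782 < 8192).

12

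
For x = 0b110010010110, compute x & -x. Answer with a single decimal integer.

2

x = 110010010110 = 3222
-x (two's complement) = …001101101010
AND   = 000000000010 = 2
(x & -x isolates the lowest set bit of x.)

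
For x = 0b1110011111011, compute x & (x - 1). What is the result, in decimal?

7418

x = 1110011111011 = 7419
x - 1 = 1110011111010
AND   = 1110011111010 = 7418
(x & (x - 1) clears the lowest set bit of x.)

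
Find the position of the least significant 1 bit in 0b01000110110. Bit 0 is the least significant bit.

0b01000110110 = 1000110110
Trailing zeros: 1, so the lowest set bit is bit 1 (value 2).

1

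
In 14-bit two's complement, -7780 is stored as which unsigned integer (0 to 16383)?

7780 in 14 bits: 01111001100100
Invert: 10000110011011
Add 1:  10000110011100 = 8604
(Check: 2^14 - 7780 = 16384 - 7780 = 8604.)

8604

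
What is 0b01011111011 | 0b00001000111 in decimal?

767

a = 1011111011
b = 0001000111
 OR → 1011111111 = 767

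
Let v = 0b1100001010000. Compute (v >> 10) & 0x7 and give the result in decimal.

v = 1100001010000
Shift right by 10: 110
Mask low 3 bits: 110 = 6

6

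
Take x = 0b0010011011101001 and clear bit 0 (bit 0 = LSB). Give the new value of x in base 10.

x = 0010011011101001
bit 0 is currently 1; clear it via x & ~(1 << 0) = x & ~1
→ 0010011011101000 = 9960

9960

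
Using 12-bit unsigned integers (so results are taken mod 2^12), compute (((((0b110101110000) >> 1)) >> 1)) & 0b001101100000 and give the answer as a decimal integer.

0b110101110000 = 110101110000
→ >> 1 → 011010111000 = 1720
→ >> 1 → 001101011100 = 860
0b001101100000 = 001101100000
→ & → 001101000000 = 832

832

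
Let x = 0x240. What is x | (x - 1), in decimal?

639

x = 1001000000 = 576
x - 1 = 1000111111
OR    = 1001111111 = 639
(x | (x - 1) sets all bits below the lowest set bit.)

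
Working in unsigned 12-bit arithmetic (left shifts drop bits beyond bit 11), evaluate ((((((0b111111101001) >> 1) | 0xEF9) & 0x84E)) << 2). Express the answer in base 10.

0b111111101001 = 111111101001
→ >> 1 → 011111110100 = 2036
0xEF9 = 111011111001
→ | → 111111111101 = 4093
0x84E = 100001001110
→ & → 100001001100 = 2124
→ << 2 (mod 2^12) → 000100110000 = 304

304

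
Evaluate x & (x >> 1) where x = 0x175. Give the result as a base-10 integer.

48

x = 101110101 = 373
x>>1 = 010111010
AND  = 000110000 = 48
(x & (x >> 1) has a 1 wherever x has two consecutive 1 bits.)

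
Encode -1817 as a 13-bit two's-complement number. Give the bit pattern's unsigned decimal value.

6375

1817 in 13 bits: 0011100011001
Invert: 1100011100110
Add 1:  1100011100111 = 6375
(Check: 2^13 - 1817 = 8192 - 1817 = 6375.)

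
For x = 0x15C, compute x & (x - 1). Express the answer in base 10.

x = 101011100 = 348
x - 1 = 101011011
AND   = 101011000 = 344
(x & (x - 1) clears the lowest set bit of x.)

344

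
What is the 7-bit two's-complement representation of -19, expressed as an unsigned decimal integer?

109

19 in 7 bits: 0010011
Invert: 1101100
Add 1:  1101101 = 109
(Check: 2^7 - 19 = 128 - 19 = 109.)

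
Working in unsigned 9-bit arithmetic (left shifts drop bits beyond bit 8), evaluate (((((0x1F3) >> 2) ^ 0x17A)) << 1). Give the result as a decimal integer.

12

0x1F3 = 111110011
→ >> 2 → 001111100 = 124
0x17A = 101111010
→ ^ → 100000110 = 262
→ << 1 (mod 2^9) → 000001100 = 12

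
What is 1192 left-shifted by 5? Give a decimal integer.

1192 = 0000010010101000
shift left by 5 → 1001010100000000 = 38144
(equivalently, 1192 × 2^5 = 1192 × 32)

38144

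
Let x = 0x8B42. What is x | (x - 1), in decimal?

35651

x = 1000101101000010 = 35650
x - 1 = 1000101101000001
OR    = 1000101101000011 = 35651
(x | (x - 1) sets all bits below the lowest set bit.)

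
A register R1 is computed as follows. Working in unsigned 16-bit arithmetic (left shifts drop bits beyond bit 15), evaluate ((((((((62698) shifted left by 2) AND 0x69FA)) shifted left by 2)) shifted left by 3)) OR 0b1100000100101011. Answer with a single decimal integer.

62763

62698 = 1111010011101010
→ shifted left by 2 (mod 2^16) → 1101001110101000 = 54184
0x69FA = 0110100111111010
→ AND → 0100000110101000 = 16808
→ shifted left by 2 (mod 2^16) → 0000011010100000 = 1696
→ shifted left by 3 (mod 2^16) → 0011010100000000 = 13568
0b1100000100101011 = 1100000100101011
→ OR → 1111010100101011 = 62763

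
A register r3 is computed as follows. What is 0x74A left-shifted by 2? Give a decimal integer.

0x74A = 0011101001010
shift left by 2 → 1110100101000 = 7464
(equivalently, 1866 × 2^2 = 1866 × 4)

7464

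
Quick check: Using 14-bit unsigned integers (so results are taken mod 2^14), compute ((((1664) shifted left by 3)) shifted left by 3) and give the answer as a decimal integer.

8192

1664 = 00011010000000
→ shifted left by 3 (mod 2^14) → 11010000000000 = 13312
→ shifted left by 3 (mod 2^14) → 10000000000000 = 8192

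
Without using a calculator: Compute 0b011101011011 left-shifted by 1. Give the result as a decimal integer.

3766

x = 011101011011
shift left by 1 → 111010110110 = 3766
(equivalently, 1883 × 2^1 = 1883 × 2)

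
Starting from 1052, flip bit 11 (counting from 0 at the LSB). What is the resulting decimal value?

3100

x = 010000011100
bit 11 is currently 0; toggle it via x ^ (1 << 11) = x ^ 2048
→ 110000011100 = 3100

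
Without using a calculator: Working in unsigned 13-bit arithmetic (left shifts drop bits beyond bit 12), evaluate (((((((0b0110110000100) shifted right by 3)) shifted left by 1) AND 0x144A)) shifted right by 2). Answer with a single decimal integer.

16

0b0110110000100 = 0110110000100
→ shifted right by 3 → 0000110110000 = 432
→ shifted left by 1 (mod 2^13) → 0001101100000 = 864
0x144A = 1010001001010
→ AND → 0000001000000 = 64
→ shifted right by 2 → 0000000010000 = 16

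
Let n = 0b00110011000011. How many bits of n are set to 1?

n = 110011000011
Count the 1s: 1 + 1 + 1 + 1 + 1 + 1 = 6

6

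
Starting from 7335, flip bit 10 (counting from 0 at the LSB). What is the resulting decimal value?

6311

x = 1110010100111
bit 10 is currently 1; toggle it via x ^ (1 << 10) = x ^ 1024
→ 1100010100111 = 6311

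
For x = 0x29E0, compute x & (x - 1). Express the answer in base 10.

x = 10100111100000 = 10720
x - 1 = 10100111011111
AND   = 10100111000000 = 10688
(x & (x - 1) clears the lowest set bit of x.)

10688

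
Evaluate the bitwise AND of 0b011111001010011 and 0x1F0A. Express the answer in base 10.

7682

a = 11111001010011
0x1F0A = 01111100001010
AND → 01111000000010 = 7682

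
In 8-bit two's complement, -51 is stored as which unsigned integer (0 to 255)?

205

51 in 8 bits: 00110011
Invert: 11001100
Add 1:  11001101 = 205
(Check: 2^8 - 51 = 256 - 51 = 205.)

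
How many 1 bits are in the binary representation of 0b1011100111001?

n = 1011100111001
Count the 1s: 1 + 1 + 1 + 1 + 1 + 1 + 1 + 1 = 8

8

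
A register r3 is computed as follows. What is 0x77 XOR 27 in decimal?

108

0x77 = 1110111
27 = 0011011
XOR → 1101100 = 108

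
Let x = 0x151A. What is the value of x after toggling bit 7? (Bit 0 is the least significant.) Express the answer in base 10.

x = 001010100011010
bit 7 is currently 0; toggle it via x ^ (1 << 7) = x ^ 128
→ 001010110011010 = 5530

5530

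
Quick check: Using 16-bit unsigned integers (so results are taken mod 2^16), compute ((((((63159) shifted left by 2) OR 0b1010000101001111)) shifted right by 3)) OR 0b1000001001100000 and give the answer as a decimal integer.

63159 = 1111011010110111
→ shifted left by 2 (mod 2^16) → 1101101011011100 = 56028
0b1010000101001111 = 1010000101001111
→ OR → 1111101111011111 = 64479
→ shifted right by 3 → 0001111101111011 = 8059
0b1000001001100000 = 1000001001100000
→ OR → 1001111101111011 = 40827

40827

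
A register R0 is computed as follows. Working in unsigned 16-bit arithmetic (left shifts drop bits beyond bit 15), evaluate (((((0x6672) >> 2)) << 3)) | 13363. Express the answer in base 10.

0x6672 = 0110011001110010
→ >> 2 → 0001100110011100 = 6556
→ << 3 (mod 2^16) → 1100110011100000 = 52448
13363 = 0011010000110011
→ | → 1111110011110011 = 64755

64755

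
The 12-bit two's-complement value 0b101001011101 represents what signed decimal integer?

pattern = 101001011101 (MSB is 1 ⇒ negative)
Invert: 010110100010, add 1 → 010110100011 = 1443, so the value is -1443.
(Equivalently: 2653 - 2^12 = 2653 - 4096 = -1443.)

-1443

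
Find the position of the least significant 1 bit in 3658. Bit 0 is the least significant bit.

3658 = 111001001010
Trailing zeros: 1, so the lowest set bit is bit 1 (value 2).

1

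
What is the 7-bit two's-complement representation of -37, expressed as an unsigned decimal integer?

91

37 in 7 bits: 0100101
Invert: 1011010
Add 1:  1011011 = 91
(Check: 2^7 - 37 = 128 - 37 = 91.)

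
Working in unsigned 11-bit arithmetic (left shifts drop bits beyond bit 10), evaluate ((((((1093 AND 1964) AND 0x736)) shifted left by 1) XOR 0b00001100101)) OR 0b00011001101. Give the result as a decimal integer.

1093 = 10001000101
1964 = 11110101100
→ AND → 10000000100 = 1028
0x736 = 11100110110
→ AND → 10000000100 = 1028
→ shifted left by 1 (mod 2^11) → 00000001000 = 8
0b00001100101 = 00001100101
→ XOR → 00001101101 = 109
0b00011001101 = 00011001101
→ OR → 00011101101 = 237

237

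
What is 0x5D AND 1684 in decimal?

20

0x5D = 00001011101
1684 = 11010010100
AND → 00000010100 = 20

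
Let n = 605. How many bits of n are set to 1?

605 = 1001011101
Count the 1s: 1 + 1 + 1 + 1 + 1 + 1 = 6

6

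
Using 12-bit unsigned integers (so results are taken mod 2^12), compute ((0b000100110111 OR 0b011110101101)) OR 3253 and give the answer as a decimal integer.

0b000100110111 = 000100110111
0b011110101101 = 011110101101
→ OR → 011110111111 = 1983
3253 = 110010110101
→ OR → 111110111111 = 4031

4031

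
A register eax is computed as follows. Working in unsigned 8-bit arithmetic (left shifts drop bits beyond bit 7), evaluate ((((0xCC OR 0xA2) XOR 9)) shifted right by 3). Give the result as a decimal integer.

28

0xCC = 11001100
0xA2 = 10100010
→ OR → 11101110 = 238
9 = 00001001
→ XOR → 11100111 = 231
→ shifted right by 3 → 00011100 = 28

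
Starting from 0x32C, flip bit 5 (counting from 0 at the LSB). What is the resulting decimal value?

x = 1100101100
bit 5 is currently 1; toggle it via x ^ (1 << 5) = x ^ 32
→ 1100001100 = 780

780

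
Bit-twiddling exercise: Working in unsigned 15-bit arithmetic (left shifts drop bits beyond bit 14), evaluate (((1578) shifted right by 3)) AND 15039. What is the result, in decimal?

1578 = 000011000101010
→ shifted right by 3 → 000000011000101 = 197
15039 = 011101010111111
→ AND → 000000010000101 = 133

133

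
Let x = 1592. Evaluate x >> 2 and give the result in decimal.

398

1592 = 11000111000
shift right by 2 → 00110001110 = 398
(equivalently, floor(1592 / 4))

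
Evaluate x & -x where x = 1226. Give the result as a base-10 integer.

2

x = 10011001010 = 1226
-x (two's complement) = …01100110110
AND   = 00000000010 = 2
(x & -x isolates the lowest set bit of x.)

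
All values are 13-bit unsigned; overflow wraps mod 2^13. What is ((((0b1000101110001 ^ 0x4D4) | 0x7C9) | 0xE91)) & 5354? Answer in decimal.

0b1000101110001 = 1000101110001
0x4D4 = 0010011010100
→ ^ → 1010110100101 = 5541
0x7C9 = 0011111001001
→ | → 1011111101101 = 6125
0xE91 = 0111010010001
→ | → 1111111111101 = 8189
5354 = 1010011101010
→ & → 1010011101000 = 5352

5352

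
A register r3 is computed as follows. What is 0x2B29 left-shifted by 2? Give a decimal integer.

44196

0x2B29 = 0010101100101001
shift left by 2 → 1010110010100100 = 44196
(equivalently, 11049 × 2^2 = 11049 × 4)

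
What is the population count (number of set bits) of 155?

5

155 = 10011011
Count the 1s: 1 + 1 + 1 + 1 + 1 = 5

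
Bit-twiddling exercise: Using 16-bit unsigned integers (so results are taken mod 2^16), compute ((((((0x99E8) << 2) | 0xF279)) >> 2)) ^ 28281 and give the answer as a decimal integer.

0x99E8 = 1001100111101000
→ << 2 (mod 2^16) → 0110011110100000 = 26528
0xF279 = 1111001001111001
→ | → 1111011111111001 = 63481
→ >> 2 → 0011110111111110 = 15870
28281 = 0110111001111001
→ ^ → 0101001110000111 = 21383

21383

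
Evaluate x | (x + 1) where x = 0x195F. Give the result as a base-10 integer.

6527

x = 1100101011111 = 6495
x + 1 = 1100101100000
OR    = 1100101111111 = 6527
(x | (x + 1) sets the lowest cleared bit.)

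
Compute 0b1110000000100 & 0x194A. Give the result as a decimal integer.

6144

a = 1110000000100
0x194A = 1100101001010
AND → 1100000000000 = 6144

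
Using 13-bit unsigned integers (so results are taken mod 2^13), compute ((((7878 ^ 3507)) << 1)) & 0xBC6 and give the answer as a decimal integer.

706

7878 = 1111011000110
3507 = 0110110110011
→ ^ → 1001101110101 = 4981
→ << 1 (mod 2^13) → 0011011101010 = 1770
0xBC6 = 0101111000110
→ & → 0001011000010 = 706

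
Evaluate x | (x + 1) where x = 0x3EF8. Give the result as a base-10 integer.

16121

x = 11111011111000 = 16120
x + 1 = 11111011111001
OR    = 11111011111001 = 16121
(x | (x + 1) sets the lowest cleared bit.)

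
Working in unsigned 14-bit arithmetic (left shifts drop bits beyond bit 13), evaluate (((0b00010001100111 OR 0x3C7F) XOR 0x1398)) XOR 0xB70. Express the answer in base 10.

9367

0b00010001100111 = 00010001100111
0x3C7F = 11110001111111
→ OR → 11110001111111 = 15487
0x1398 = 01001110011000
→ XOR → 10111111100111 = 12263
0xB70 = 00101101110000
→ XOR → 10010010010111 = 9367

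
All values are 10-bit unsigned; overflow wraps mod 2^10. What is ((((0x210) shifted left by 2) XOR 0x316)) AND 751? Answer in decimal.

0x210 = 1000010000
→ shifted left by 2 (mod 2^10) → 0001000000 = 64
0x316 = 1100010110
→ XOR → 1101010110 = 854
751 = 1011101111
→ AND → 1001000110 = 582

582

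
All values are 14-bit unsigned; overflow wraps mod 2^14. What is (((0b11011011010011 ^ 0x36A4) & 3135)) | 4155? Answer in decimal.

0b11011011010011 = 11011011010011
0x36A4 = 11011010100100
→ ^ → 00000001110111 = 119
3135 = 00110000111111
→ & → 00000000110111 = 55
4155 = 01000000111011
→ | → 01000000111111 = 4159

4159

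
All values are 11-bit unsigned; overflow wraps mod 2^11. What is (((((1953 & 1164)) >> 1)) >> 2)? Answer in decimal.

1953 = 11110100001
1164 = 10010001100
→ & → 10010000000 = 1152
→ >> 1 → 01001000000 = 576
→ >> 2 → 00010010000 = 144

144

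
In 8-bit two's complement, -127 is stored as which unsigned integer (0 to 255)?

127 in 8 bits: 01111111
Invert: 10000000
Add 1:  10000001 = 129
(Check: 2^8 - 127 = 256 - 127 = 129.)

129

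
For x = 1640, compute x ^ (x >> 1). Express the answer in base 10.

x = 11001101000 = 1640
x>>1 = 01100110100
XOR  = 10101011100 = 1372
(x ^ (x >> 1) gives the standard binary-reflected Gray code of x.)

1372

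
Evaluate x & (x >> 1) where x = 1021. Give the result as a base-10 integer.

x = 1111111101 = 1021
x>>1 = 0111111110
AND  = 0111111100 = 508
(x & (x >> 1) has a 1 wherever x has two consecutive 1 bits.)

508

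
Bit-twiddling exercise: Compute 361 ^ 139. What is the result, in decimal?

361 = 101101001
139 = 010001011
XOR → 111100010 = 482

482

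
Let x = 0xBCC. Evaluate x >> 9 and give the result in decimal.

5

0xBCC = 101111001100
shift right by 9 → 000000000101 = 5
(equivalently, floor(3020 / 512))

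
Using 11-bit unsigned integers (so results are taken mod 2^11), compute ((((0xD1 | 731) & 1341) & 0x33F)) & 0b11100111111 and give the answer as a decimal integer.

0xD1 = 00011010001
731 = 01011011011
→ | → 01011011011 = 731
1341 = 10100111101
→ & → 00000011001 = 25
0x33F = 01100111111
→ & → 00000011001 = 25
0b11100111111 = 11100111111
→ & → 00000011001 = 25

25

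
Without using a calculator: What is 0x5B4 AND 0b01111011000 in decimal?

0x5B4 = 10110110100
b = 01111011000
AND → 00110010000 = 400

400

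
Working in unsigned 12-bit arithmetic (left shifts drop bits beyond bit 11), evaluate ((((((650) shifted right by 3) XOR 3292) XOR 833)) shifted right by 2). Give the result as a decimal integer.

1011

650 = 001010001010
→ shifted right by 3 → 000001010001 = 81
3292 = 110011011100
→ XOR → 110010001101 = 3213
833 = 001101000001
→ XOR → 111111001100 = 4044
→ shifted right by 2 → 001111110011 = 1011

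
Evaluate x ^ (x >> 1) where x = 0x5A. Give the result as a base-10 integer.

119

x = 1011010 = 90
x>>1 = 0101101
XOR  = 1110111 = 119
(x ^ (x >> 1) gives the standard binary-reflected Gray code of x.)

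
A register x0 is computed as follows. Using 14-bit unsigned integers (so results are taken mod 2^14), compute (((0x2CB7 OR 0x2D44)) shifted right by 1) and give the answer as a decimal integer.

5883

0x2CB7 = 10110010110111
0x2D44 = 10110101000100
→ OR → 10110111110111 = 11767
→ shifted right by 1 → 01011011111011 = 5883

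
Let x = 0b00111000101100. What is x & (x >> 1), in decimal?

1540

x = 111000101100 = 3628
x>>1 = 011100010110
AND  = 011000000100 = 1540
(x & (x >> 1) has a 1 wherever x has two consecutive 1 bits.)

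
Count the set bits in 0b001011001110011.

8

n = 1011001110011
Count the 1s: 1 + 1 + 1 + 1 + 1 + 1 + 1 + 1 = 8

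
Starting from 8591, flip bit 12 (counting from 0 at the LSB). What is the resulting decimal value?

x = 10000110001111
bit 12 is currently 0; toggle it via x ^ (1 << 12) = x ^ 4096
→ 11000110001111 = 12687

12687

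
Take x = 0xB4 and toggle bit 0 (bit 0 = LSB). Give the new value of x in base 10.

x = 000010110100
bit 0 is currently 0; toggle it via x ^ (1 << 0) = x ^ 1
→ 000010110101 = 181

181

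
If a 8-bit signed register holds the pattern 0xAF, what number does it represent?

-81

pattern = 10101111 (MSB is 1 ⇒ negative)
Invert: 01010000, add 1 → 01010001 = 81, so the value is -81.
(Equivalently: 175 - 2^8 = 175 - 256 = -81.)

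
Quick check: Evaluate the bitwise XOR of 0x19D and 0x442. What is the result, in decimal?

0x19D = 00110011101
0x442 = 10001000010
XOR → 10111011111 = 1503

1503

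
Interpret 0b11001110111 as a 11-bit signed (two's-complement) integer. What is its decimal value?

-393

pattern = 11001110111 (MSB is 1 ⇒ negative)
Invert: 00110001000, add 1 → 00110001001 = 393, so the value is -393.
(Equivalently: 1655 - 2^11 = 1655 - 2048 = -393.)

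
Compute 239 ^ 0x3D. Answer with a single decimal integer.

239 = 11101111
0x3D = 00111101
XOR → 11010010 = 210

210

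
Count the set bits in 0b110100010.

n = 110100010
Count the 1s: 1 + 1 + 1 + 1 = 4

4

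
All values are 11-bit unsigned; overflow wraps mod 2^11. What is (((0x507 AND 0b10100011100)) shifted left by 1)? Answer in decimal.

520

0x507 = 10100000111
0b10100011100 = 10100011100
→ AND → 10100000100 = 1284
→ shifted left by 1 (mod 2^11) → 01000001000 = 520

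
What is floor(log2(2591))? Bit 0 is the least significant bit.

11

2591 = 101000011111
The topmost 1 is at position 11 (since 2^11 = 2048 ≤ 2591 < 4096).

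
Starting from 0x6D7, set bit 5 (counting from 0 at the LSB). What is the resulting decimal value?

x = 11011010111
bit 5 is currently 0; set it via x | (1 << 5) = x | 32
→ 11011110111 = 1783

1783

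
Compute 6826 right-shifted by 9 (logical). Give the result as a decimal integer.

13

6826 = 1101010101010
shift right by 9 → 0000000001101 = 13
(equivalently, floor(6826 / 512))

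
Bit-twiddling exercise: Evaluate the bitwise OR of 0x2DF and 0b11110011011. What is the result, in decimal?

0x2DF = 01011011111
b = 11110011011
 OR → 11111011111 = 2015

2015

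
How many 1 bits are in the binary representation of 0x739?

7

0x739 = 11100111001
Count the 1s: 1 + 1 + 1 + 1 + 1 + 1 + 1 = 7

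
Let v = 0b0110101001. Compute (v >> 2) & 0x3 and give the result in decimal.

2

v = 0110101001
Shift right by 2: 01101010
Mask low 2 bits: 10 = 2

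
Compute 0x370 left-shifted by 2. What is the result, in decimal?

0x370 = 001101110000
shift left by 2 → 110111000000 = 3520
(equivalently, 880 × 2^2 = 880 × 4)

3520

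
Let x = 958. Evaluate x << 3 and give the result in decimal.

958 = 0001110111110
shift left by 3 → 1110111110000 = 7664
(equivalently, 958 × 2^3 = 958 × 8)

7664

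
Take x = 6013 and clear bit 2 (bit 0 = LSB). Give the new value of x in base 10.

6009

x = 0001011101111101
bit 2 is currently 1; clear it via x & ~(1 << 2) = x & ~4
→ 0001011101111001 = 6009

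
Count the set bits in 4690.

4690 = 1001001010010
Count the 1s: 1 + 1 + 1 + 1 + 1 = 5

5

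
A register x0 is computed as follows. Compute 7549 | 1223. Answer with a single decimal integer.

7679

7549 = 1110101111101
1223 = 0010011000111
 OR → 1110111111111 = 7679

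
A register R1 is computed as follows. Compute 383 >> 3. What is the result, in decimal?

383 = 101111111
shift right by 3 → 000101111 = 47
(equivalently, floor(383 / 8))

47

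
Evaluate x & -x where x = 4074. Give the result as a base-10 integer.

2

x = 111111101010 = 4074
-x (two's complement) = …000000010110
AND   = 000000000010 = 2
(x & -x isolates the lowest set bit of x.)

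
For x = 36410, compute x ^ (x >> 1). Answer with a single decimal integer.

x = 1000111000111010 = 36410
x>>1 = 0100011100011101
XOR  = 1100100100100111 = 51495
(x ^ (x >> 1) gives the standard binary-reflected Gray code of x.)

51495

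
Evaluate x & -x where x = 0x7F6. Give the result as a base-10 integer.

2

x = 11111110110 = 2038
-x (two's complement) = …00000001010
AND   = 00000000010 = 2
(x & -x isolates the lowest set bit of x.)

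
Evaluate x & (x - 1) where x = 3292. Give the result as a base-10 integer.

3288

x = 110011011100 = 3292
x - 1 = 110011011011
AND   = 110011011000 = 3288
(x & (x - 1) clears the lowest set bit of x.)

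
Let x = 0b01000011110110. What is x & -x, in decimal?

x = 1000011110110 = 4342
-x (two's complement) = …0111100001010
AND   = 0000000000010 = 2
(x & -x isolates the lowest set bit of x.)

2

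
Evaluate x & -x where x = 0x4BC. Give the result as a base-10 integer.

x = 10010111100 = 1212
-x (two's complement) = …01101000100
AND   = 00000000100 = 4
(x & -x isolates the lowest set bit of x.)

4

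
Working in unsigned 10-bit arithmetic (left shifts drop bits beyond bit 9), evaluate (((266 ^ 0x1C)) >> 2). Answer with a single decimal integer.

266 = 0100001010
0x1C = 0000011100
→ ^ → 0100010110 = 278
→ >> 2 → 0001000101 = 69

69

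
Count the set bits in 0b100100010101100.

6

n = 100100010101100
Count the 1s: 1 + 1 + 1 + 1 + 1 + 1 = 6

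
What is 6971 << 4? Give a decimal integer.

111536

6971 = 00001101100111011
shift left by 4 → 11011001110110000 = 111536
(equivalently, 6971 × 2^4 = 6971 × 16)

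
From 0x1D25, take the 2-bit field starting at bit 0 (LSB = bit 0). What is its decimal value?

v = 1110100100101
Shift right by 0: 1110100100101
Mask low 2 bits: 01 = 1

1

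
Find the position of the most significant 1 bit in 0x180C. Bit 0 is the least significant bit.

0x180C = 1100000001100
The topmost 1 is at position 12 (since 2^12 = 4096 ≤ 6156 < 8192).

12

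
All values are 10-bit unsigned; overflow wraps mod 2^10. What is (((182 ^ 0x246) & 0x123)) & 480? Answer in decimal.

32

182 = 0010110110
0x246 = 1001000110
→ ^ → 1011110000 = 752
0x123 = 0100100011
→ & → 0000100000 = 32
480 = 0111100000
→ & → 0000100000 = 32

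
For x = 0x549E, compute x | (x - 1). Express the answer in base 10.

21663

x = 101010010011110 = 21662
x - 1 = 101010010011101
OR    = 101010010011111 = 21663
(x | (x - 1) sets all bits below the lowest set bit.)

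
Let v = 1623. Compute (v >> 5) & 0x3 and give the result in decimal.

v = 11001010111
Shift right by 5: 110010
Mask low 2 bits: 10 = 2

2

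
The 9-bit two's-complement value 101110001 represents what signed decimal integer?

pattern = 101110001 (MSB is 1 ⇒ negative)
Invert: 010001110, add 1 → 010001111 = 143, so the value is -143.
(Equivalently: 369 - 2^9 = 369 - 512 = -143.)

-143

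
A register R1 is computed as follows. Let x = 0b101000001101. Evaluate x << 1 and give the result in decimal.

5146

x = 0101000001101
shift left by 1 → 1010000011010 = 5146
(equivalently, 2573 × 2^1 = 2573 × 2)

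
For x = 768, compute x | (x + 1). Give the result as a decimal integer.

x = 1100000000 = 768
x + 1 = 1100000001
OR    = 1100000001 = 769
(x | (x + 1) sets the lowest cleared bit.)

769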